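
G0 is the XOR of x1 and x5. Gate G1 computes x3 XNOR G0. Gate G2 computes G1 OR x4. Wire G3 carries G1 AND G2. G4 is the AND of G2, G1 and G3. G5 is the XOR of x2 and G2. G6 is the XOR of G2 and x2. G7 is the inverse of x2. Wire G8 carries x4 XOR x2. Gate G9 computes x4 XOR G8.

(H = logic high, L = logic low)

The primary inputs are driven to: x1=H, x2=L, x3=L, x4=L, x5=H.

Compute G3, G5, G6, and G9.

G3 = H, G5 = H, G6 = H, G9 = L

G0 = x1 XOR x5 = H XOR H = L
G1 = x3 XNOR G0 = L XNOR L = H
G2 = G1 OR x4 = H OR L = H
G3 = G1 AND G2 = H AND H = H
G5 = x2 XOR G2 = L XOR H = H
G6 = G2 XOR x2 = H XOR L = H
G8 = x4 XOR x2 = L XOR L = L
G9 = x4 XOR G8 = L XOR L = L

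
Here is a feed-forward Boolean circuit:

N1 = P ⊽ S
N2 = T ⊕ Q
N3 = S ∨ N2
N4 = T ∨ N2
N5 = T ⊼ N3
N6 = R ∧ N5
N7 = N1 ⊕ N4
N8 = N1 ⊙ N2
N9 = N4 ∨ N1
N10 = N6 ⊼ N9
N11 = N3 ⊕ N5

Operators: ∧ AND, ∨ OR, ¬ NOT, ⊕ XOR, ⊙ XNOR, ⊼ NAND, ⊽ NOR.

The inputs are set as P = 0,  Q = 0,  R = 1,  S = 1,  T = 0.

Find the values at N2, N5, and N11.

N2 = T XOR Q = 0 XOR 0 = 0
N3 = S OR N2 = 1 OR 0 = 1
N5 = T NAND N3 = 0 NAND 1 = 1
N11 = N3 XOR N5 = 1 XOR 1 = 0

N2 = 0; N5 = 1; N11 = 0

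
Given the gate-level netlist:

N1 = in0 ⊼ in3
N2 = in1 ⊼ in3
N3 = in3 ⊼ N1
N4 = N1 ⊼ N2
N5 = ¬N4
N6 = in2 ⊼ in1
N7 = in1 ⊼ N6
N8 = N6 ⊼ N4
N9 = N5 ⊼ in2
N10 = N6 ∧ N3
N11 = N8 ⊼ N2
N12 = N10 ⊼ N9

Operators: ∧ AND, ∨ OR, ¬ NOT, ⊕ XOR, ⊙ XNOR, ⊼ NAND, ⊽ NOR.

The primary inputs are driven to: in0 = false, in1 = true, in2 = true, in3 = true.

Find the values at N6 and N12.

N1 = in0 NAND in3 = false NAND true = true
N2 = in1 NAND in3 = true NAND true = false
N3 = in3 NAND N1 = true NAND true = false
N4 = N1 NAND N2 = true NAND false = true
N5 = NOT N4 = NOT true = false
N6 = in2 NAND in1 = true NAND true = false
N9 = N5 NAND in2 = false NAND true = true
N10 = N6 AND N3 = false AND false = false
N12 = N10 NAND N9 = false NAND true = true

N6 = false, N12 = true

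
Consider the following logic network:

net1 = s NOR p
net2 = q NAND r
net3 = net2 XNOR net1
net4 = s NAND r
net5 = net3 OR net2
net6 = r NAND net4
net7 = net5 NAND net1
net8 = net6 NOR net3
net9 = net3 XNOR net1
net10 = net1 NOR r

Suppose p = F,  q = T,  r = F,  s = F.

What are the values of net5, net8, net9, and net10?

net1 = s NOR p = F NOR F = T
net2 = q NAND r = T NAND F = T
net3 = net2 XNOR net1 = T XNOR T = T
net4 = s NAND r = F NAND F = T
net5 = net3 OR net2 = T OR T = T
net6 = r NAND net4 = F NAND T = T
net8 = net6 NOR net3 = T NOR T = F
net9 = net3 XNOR net1 = T XNOR T = T
net10 = net1 NOR r = T NOR F = F

net5 = T, net8 = F, net9 = T, net10 = F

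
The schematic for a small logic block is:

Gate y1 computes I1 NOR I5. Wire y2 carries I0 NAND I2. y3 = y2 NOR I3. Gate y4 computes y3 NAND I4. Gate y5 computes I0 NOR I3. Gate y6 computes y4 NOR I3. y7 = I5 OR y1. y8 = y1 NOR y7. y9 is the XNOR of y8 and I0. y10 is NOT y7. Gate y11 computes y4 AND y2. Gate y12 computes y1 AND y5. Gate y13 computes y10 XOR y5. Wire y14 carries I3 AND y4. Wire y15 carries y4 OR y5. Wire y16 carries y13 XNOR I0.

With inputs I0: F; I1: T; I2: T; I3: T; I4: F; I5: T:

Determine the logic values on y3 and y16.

y3 = F; y16 = T

y1 = I1 NOR I5 = T NOR T = F
y2 = I0 NAND I2 = F NAND T = T
y3 = y2 NOR I3 = T NOR T = F
y5 = I0 NOR I3 = F NOR T = F
y7 = I5 OR y1 = T OR F = T
y10 = NOT y7 = NOT T = F
y13 = y10 XOR y5 = F XOR F = F
y16 = y13 XNOR I0 = F XNOR F = T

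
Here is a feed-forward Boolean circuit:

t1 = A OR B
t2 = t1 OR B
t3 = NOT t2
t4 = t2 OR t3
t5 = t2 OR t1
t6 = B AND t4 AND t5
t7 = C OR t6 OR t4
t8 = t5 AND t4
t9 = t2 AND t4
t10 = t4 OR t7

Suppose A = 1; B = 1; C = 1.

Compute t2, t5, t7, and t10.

t1 = A OR B = 1 OR 1 = 1
t2 = t1 OR B = 1 OR 1 = 1
t3 = NOT t2 = NOT 1 = 0
t4 = t2 OR t3 = 1 OR 0 = 1
t5 = t2 OR t1 = 1 OR 1 = 1
t6 = B AND t4 AND t5 = 1 AND 1 AND 1 = 1
t7 = C OR t6 OR t4 = 1 OR 1 OR 1 = 1
t10 = t4 OR t7 = 1 OR 1 = 1

t2 = 1; t5 = 1; t7 = 1; t10 = 1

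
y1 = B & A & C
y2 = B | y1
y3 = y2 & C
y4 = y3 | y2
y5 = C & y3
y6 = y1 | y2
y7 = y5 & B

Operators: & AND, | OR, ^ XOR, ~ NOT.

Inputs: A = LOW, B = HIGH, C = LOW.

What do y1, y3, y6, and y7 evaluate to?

y1 = B AND A AND C = HIGH AND LOW AND LOW = LOW
y2 = B OR y1 = HIGH OR LOW = HIGH
y3 = y2 AND C = HIGH AND LOW = LOW
y5 = C AND y3 = LOW AND LOW = LOW
y6 = y1 OR y2 = LOW OR HIGH = HIGH
y7 = y5 AND B = LOW AND HIGH = LOW

y1 = LOW, y3 = LOW, y6 = HIGH, y7 = LOW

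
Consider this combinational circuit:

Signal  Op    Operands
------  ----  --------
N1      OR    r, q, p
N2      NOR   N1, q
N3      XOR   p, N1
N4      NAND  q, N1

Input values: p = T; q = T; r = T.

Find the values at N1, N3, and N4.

N1 = T, N3 = F, N4 = F

N1 = r OR q OR p = T OR T OR T = T
N3 = p XOR N1 = T XOR T = F
N4 = q NAND N1 = T NAND T = F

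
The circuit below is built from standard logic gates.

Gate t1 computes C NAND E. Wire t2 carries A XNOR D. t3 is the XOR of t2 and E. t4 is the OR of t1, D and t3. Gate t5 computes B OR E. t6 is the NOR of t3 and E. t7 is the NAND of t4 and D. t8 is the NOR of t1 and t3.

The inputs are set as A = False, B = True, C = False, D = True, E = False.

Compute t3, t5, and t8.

t1 = C NAND E = False NAND False = True
t2 = A XNOR D = False XNOR True = False
t3 = t2 XOR E = False XOR False = False
t5 = B OR E = True OR False = True
t8 = t1 NOR t3 = True NOR False = False

t3 = False  t5 = True  t8 = False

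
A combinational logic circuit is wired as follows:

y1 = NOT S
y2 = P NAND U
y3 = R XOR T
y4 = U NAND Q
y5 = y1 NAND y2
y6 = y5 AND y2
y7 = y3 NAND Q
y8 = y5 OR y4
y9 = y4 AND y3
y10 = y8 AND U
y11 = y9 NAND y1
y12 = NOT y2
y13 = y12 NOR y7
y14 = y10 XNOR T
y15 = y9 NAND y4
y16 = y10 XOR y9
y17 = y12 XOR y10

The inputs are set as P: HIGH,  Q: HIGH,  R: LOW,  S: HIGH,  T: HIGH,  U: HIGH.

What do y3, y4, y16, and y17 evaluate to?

y1 = NOT S = NOT HIGH = LOW
y2 = P NAND U = HIGH NAND HIGH = LOW
y3 = R XOR T = LOW XOR HIGH = HIGH
y4 = U NAND Q = HIGH NAND HIGH = LOW
y5 = y1 NAND y2 = LOW NAND LOW = HIGH
y8 = y5 OR y4 = HIGH OR LOW = HIGH
y9 = y4 AND y3 = LOW AND HIGH = LOW
y10 = y8 AND U = HIGH AND HIGH = HIGH
y12 = NOT y2 = NOT LOW = HIGH
y16 = y10 XOR y9 = HIGH XOR LOW = HIGH
y17 = y12 XOR y10 = HIGH XOR HIGH = LOW

y3 = HIGH  y4 = LOW  y16 = HIGH  y17 = LOW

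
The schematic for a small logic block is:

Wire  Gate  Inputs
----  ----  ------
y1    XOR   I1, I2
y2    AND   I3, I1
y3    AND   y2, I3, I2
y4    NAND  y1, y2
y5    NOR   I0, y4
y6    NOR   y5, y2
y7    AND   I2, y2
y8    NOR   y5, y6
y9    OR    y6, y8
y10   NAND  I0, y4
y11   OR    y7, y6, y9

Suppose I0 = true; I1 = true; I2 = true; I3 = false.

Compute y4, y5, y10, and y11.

y1 = I1 XOR I2 = true XOR true = false
y2 = I3 AND I1 = false AND true = false
y4 = y1 NAND y2 = false NAND false = true
y5 = I0 NOR y4 = true NOR true = false
y6 = y5 NOR y2 = false NOR false = true
y7 = I2 AND y2 = true AND false = false
y8 = y5 NOR y6 = false NOR true = false
y9 = y6 OR y8 = true OR false = true
y10 = I0 NAND y4 = true NAND true = false
y11 = y7 OR y6 OR y9 = false OR true OR true = true

y4 = true  y5 = false  y10 = false  y11 = true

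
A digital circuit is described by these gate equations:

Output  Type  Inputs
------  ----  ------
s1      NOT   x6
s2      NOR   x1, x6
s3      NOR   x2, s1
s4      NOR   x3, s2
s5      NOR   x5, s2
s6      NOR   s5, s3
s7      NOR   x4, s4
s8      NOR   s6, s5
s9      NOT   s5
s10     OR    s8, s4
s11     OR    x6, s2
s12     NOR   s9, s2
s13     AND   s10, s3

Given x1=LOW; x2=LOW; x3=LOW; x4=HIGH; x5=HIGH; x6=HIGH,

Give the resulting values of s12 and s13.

s1 = NOT x6 = NOT HIGH = LOW
s2 = x1 NOR x6 = LOW NOR HIGH = LOW
s3 = x2 NOR s1 = LOW NOR LOW = HIGH
s4 = x3 NOR s2 = LOW NOR LOW = HIGH
s5 = x5 NOR s2 = HIGH NOR LOW = LOW
s6 = s5 NOR s3 = LOW NOR HIGH = LOW
s8 = s6 NOR s5 = LOW NOR LOW = HIGH
s9 = NOT s5 = NOT LOW = HIGH
s10 = s8 OR s4 = HIGH OR HIGH = HIGH
s12 = s9 NOR s2 = HIGH NOR LOW = LOW
s13 = s10 AND s3 = HIGH AND HIGH = HIGH

s12 = LOW, s13 = HIGH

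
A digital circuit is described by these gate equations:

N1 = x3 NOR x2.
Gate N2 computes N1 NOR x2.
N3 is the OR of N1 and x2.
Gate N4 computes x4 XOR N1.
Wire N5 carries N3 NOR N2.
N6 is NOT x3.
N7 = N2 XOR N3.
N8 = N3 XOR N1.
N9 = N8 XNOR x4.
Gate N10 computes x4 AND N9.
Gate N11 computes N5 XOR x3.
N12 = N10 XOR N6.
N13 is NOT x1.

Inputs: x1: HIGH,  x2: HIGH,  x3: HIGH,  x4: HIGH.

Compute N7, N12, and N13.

N7 = HIGH  N12 = HIGH  N13 = LOW

N1 = x3 NOR x2 = HIGH NOR HIGH = LOW
N2 = N1 NOR x2 = LOW NOR HIGH = LOW
N3 = N1 OR x2 = LOW OR HIGH = HIGH
N6 = NOT x3 = NOT HIGH = LOW
N7 = N2 XOR N3 = LOW XOR HIGH = HIGH
N8 = N3 XOR N1 = HIGH XOR LOW = HIGH
N9 = N8 XNOR x4 = HIGH XNOR HIGH = HIGH
N10 = x4 AND N9 = HIGH AND HIGH = HIGH
N12 = N10 XOR N6 = HIGH XOR LOW = HIGH
N13 = NOT x1 = NOT HIGH = LOW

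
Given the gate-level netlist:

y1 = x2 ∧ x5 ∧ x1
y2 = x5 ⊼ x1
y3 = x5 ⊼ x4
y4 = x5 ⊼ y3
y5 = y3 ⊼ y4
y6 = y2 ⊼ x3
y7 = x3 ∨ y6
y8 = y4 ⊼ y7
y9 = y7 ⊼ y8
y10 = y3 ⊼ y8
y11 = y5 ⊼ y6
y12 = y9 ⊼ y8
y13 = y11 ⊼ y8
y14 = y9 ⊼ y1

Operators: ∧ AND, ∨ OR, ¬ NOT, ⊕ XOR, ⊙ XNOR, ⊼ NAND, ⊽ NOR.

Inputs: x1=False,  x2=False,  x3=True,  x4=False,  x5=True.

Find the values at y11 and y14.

y1 = x2 AND x5 AND x1 = False AND True AND False = False
y2 = x5 NAND x1 = True NAND False = True
y3 = x5 NAND x4 = True NAND False = True
y4 = x5 NAND y3 = True NAND True = False
y5 = y3 NAND y4 = True NAND False = True
y6 = y2 NAND x3 = True NAND True = False
y7 = x3 OR y6 = True OR False = True
y8 = y4 NAND y7 = False NAND True = True
y9 = y7 NAND y8 = True NAND True = False
y11 = y5 NAND y6 = True NAND False = True
y14 = y9 NAND y1 = False NAND False = True

y11 = True; y14 = True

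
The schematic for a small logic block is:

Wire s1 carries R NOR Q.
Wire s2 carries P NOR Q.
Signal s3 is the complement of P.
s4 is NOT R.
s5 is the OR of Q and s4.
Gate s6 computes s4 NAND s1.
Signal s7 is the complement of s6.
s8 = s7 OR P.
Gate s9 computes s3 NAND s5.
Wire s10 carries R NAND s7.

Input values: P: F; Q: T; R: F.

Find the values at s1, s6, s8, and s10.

s1 = F, s6 = T, s8 = F, s10 = T

s1 = R NOR Q = F NOR T = F
s4 = NOT R = NOT F = T
s6 = s4 NAND s1 = T NAND F = T
s7 = NOT s6 = NOT T = F
s8 = s7 OR P = F OR F = F
s10 = R NAND s7 = F NAND F = T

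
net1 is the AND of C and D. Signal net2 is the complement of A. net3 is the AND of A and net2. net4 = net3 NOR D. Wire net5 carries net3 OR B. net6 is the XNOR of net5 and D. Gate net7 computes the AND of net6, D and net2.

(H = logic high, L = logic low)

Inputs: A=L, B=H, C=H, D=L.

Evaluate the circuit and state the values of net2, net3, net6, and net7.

net2 = NOT A = NOT L = H
net3 = A AND net2 = L AND H = L
net5 = net3 OR B = L OR H = H
net6 = net5 XNOR D = H XNOR L = L
net7 = net6 AND D AND net2 = L AND L AND H = L

net2 = H, net3 = L, net6 = L, net7 = L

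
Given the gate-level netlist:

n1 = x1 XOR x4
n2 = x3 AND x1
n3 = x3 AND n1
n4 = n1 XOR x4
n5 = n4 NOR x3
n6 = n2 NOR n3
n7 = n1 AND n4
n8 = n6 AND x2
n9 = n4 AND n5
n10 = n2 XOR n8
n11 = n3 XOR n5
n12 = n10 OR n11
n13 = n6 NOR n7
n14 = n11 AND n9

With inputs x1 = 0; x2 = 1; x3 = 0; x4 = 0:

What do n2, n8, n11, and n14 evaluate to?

n1 = x1 XOR x4 = 0 XOR 0 = 0
n2 = x3 AND x1 = 0 AND 0 = 0
n3 = x3 AND n1 = 0 AND 0 = 0
n4 = n1 XOR x4 = 0 XOR 0 = 0
n5 = n4 NOR x3 = 0 NOR 0 = 1
n6 = n2 NOR n3 = 0 NOR 0 = 1
n8 = n6 AND x2 = 1 AND 1 = 1
n9 = n4 AND n5 = 0 AND 1 = 0
n11 = n3 XOR n5 = 0 XOR 1 = 1
n14 = n11 AND n9 = 1 AND 0 = 0

n2 = 0, n8 = 1, n11 = 1, n14 = 0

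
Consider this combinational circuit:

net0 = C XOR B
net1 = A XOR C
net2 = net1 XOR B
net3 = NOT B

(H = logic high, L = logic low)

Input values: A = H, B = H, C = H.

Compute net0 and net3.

net0 = C XOR B = H XOR H = L
net3 = NOT B = NOT H = L

net0 = L; net3 = L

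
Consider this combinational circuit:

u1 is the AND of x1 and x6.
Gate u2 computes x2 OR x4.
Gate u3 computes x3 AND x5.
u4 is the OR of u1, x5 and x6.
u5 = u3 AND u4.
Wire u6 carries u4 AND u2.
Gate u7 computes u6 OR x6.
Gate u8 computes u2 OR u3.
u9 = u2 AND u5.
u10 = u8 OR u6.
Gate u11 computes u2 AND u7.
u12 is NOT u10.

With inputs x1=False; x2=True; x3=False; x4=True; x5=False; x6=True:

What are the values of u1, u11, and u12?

u1 = False, u11 = True, u12 = False

u1 = x1 AND x6 = False AND True = False
u2 = x2 OR x4 = True OR True = True
u3 = x3 AND x5 = False AND False = False
u4 = u1 OR x5 OR x6 = False OR False OR True = True
u6 = u4 AND u2 = True AND True = True
u7 = u6 OR x6 = True OR True = True
u8 = u2 OR u3 = True OR False = True
u10 = u8 OR u6 = True OR True = True
u11 = u2 AND u7 = True AND True = True
u12 = NOT u10 = NOT True = False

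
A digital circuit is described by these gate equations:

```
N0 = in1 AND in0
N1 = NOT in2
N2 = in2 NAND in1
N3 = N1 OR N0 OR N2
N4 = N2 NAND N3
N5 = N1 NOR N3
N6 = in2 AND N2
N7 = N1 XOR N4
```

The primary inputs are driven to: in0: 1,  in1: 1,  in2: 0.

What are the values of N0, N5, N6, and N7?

N0 = 1, N5 = 0, N6 = 0, N7 = 1

N0 = in1 AND in0 = 1 AND 1 = 1
N1 = NOT in2 = NOT 0 = 1
N2 = in2 NAND in1 = 0 NAND 1 = 1
N3 = N1 OR N0 OR N2 = 1 OR 1 OR 1 = 1
N4 = N2 NAND N3 = 1 NAND 1 = 0
N5 = N1 NOR N3 = 1 NOR 1 = 0
N6 = in2 AND N2 = 0 AND 1 = 0
N7 = N1 XOR N4 = 1 XOR 0 = 1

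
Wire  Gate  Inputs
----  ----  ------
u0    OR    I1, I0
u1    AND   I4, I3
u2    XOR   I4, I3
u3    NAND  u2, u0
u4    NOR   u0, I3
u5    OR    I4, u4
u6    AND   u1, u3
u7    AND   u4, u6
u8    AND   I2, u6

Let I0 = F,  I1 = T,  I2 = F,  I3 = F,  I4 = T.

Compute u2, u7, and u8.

u0 = I1 OR I0 = T OR F = T
u1 = I4 AND I3 = T AND F = F
u2 = I4 XOR I3 = T XOR F = T
u3 = u2 NAND u0 = T NAND T = F
u4 = u0 NOR I3 = T NOR F = F
u6 = u1 AND u3 = F AND F = F
u7 = u4 AND u6 = F AND F = F
u8 = I2 AND u6 = F AND F = F

u2 = T  u7 = F  u8 = F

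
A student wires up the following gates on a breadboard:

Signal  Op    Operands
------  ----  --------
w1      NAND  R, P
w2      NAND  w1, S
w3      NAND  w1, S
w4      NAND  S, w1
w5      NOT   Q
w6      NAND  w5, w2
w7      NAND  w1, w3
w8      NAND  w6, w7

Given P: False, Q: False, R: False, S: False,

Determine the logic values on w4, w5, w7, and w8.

w4 = True, w5 = True, w7 = False, w8 = True

w1 = R NAND P = False NAND False = True
w2 = w1 NAND S = True NAND False = True
w3 = w1 NAND S = True NAND False = True
w4 = S NAND w1 = False NAND True = True
w5 = NOT Q = NOT False = True
w6 = w5 NAND w2 = True NAND True = False
w7 = w1 NAND w3 = True NAND True = False
w8 = w6 NAND w7 = False NAND False = True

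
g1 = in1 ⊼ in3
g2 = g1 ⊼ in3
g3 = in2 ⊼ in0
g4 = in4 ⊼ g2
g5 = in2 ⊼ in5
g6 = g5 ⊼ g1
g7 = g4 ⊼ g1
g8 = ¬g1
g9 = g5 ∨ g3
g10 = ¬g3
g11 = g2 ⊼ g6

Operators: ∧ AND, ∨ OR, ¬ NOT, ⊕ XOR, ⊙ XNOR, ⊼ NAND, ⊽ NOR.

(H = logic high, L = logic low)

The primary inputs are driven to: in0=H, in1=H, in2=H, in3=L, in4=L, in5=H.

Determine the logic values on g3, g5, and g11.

g1 = in1 NAND in3 = H NAND L = H
g2 = g1 NAND in3 = H NAND L = H
g3 = in2 NAND in0 = H NAND H = L
g5 = in2 NAND in5 = H NAND H = L
g6 = g5 NAND g1 = L NAND H = H
g11 = g2 NAND g6 = H NAND H = L

g3 = L  g5 = L  g11 = L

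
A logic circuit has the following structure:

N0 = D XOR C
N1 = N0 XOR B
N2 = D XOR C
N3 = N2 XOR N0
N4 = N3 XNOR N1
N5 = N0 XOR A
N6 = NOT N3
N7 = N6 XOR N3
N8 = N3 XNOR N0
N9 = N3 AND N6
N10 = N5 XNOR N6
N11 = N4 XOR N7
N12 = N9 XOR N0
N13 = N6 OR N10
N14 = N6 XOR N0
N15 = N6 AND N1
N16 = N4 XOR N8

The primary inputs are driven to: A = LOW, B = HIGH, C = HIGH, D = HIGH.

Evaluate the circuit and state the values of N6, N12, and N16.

N6 = HIGH, N12 = LOW, N16 = HIGH

N0 = D XOR C = HIGH XOR HIGH = LOW
N1 = N0 XOR B = LOW XOR HIGH = HIGH
N2 = D XOR C = HIGH XOR HIGH = LOW
N3 = N2 XOR N0 = LOW XOR LOW = LOW
N4 = N3 XNOR N1 = LOW XNOR HIGH = LOW
N6 = NOT N3 = NOT LOW = HIGH
N8 = N3 XNOR N0 = LOW XNOR LOW = HIGH
N9 = N3 AND N6 = LOW AND HIGH = LOW
N12 = N9 XOR N0 = LOW XOR LOW = LOW
N16 = N4 XOR N8 = LOW XOR HIGH = HIGH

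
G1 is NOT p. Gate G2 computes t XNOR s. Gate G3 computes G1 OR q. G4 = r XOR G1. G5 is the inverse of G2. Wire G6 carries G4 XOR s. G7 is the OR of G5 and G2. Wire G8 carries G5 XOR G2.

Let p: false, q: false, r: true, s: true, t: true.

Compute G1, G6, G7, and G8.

G1 = true  G6 = true  G7 = true  G8 = true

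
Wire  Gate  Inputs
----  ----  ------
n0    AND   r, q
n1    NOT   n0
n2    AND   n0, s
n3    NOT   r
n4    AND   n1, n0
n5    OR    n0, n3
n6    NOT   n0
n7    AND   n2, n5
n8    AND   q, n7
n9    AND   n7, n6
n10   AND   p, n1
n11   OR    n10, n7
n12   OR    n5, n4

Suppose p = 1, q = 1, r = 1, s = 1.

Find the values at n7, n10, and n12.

n7 = 1, n10 = 0, n12 = 1

n0 = r AND q = 1 AND 1 = 1
n1 = NOT n0 = NOT 1 = 0
n2 = n0 AND s = 1 AND 1 = 1
n3 = NOT r = NOT 1 = 0
n4 = n1 AND n0 = 0 AND 1 = 0
n5 = n0 OR n3 = 1 OR 0 = 1
n7 = n2 AND n5 = 1 AND 1 = 1
n10 = p AND n1 = 1 AND 0 = 0
n12 = n5 OR n4 = 1 OR 0 = 1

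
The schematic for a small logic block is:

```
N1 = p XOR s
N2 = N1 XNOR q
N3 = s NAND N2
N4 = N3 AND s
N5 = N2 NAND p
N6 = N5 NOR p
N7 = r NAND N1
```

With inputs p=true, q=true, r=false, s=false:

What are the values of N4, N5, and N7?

N1 = p XOR s = true XOR false = true
N2 = N1 XNOR q = true XNOR true = true
N3 = s NAND N2 = false NAND true = true
N4 = N3 AND s = true AND false = false
N5 = N2 NAND p = true NAND true = false
N7 = r NAND N1 = false NAND true = true

N4 = false  N5 = false  N7 = true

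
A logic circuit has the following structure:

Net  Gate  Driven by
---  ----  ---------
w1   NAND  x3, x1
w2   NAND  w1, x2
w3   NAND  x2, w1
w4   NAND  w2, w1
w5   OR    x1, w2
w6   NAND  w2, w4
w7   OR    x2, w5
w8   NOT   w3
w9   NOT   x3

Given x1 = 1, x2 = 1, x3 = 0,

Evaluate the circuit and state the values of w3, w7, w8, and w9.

w1 = x3 NAND x1 = 0 NAND 1 = 1
w2 = w1 NAND x2 = 1 NAND 1 = 0
w3 = x2 NAND w1 = 1 NAND 1 = 0
w5 = x1 OR w2 = 1 OR 0 = 1
w7 = x2 OR w5 = 1 OR 1 = 1
w8 = NOT w3 = NOT 0 = 1
w9 = NOT x3 = NOT 0 = 1

w3 = 0  w7 = 1  w8 = 1  w9 = 1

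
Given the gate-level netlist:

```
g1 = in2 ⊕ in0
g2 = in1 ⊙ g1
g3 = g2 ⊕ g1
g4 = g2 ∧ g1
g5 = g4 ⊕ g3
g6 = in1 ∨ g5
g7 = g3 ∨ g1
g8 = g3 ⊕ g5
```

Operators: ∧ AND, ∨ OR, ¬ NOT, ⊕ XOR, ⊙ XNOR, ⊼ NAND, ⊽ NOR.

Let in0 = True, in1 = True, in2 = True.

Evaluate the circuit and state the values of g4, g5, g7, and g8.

g4 = False  g5 = False  g7 = False  g8 = False

g1 = in2 XOR in0 = True XOR True = False
g2 = in1 XNOR g1 = True XNOR False = False
g3 = g2 XOR g1 = False XOR False = False
g4 = g2 AND g1 = False AND False = False
g5 = g4 XOR g3 = False XOR False = False
g7 = g3 OR g1 = False OR False = False
g8 = g3 XOR g5 = False XOR False = False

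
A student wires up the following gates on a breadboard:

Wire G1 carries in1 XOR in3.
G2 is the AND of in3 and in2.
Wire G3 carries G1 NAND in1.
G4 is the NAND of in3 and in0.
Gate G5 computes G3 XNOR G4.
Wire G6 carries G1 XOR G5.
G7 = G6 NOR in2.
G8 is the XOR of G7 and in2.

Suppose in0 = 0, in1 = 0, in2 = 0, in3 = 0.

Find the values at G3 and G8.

G3 = 1  G8 = 0

G1 = in1 XOR in3 = 0 XOR 0 = 0
G3 = G1 NAND in1 = 0 NAND 0 = 1
G4 = in3 NAND in0 = 0 NAND 0 = 1
G5 = G3 XNOR G4 = 1 XNOR 1 = 1
G6 = G1 XOR G5 = 0 XOR 1 = 1
G7 = G6 NOR in2 = 1 NOR 0 = 0
G8 = G7 XOR in2 = 0 XOR 0 = 0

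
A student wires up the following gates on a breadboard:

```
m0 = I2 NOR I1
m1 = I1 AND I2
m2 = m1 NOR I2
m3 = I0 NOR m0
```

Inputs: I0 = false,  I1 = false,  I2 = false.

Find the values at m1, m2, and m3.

m1 = false  m2 = true  m3 = false

m0 = I2 NOR I1 = false NOR false = true
m1 = I1 AND I2 = false AND false = false
m2 = m1 NOR I2 = false NOR false = true
m3 = I0 NOR m0 = false NOR true = false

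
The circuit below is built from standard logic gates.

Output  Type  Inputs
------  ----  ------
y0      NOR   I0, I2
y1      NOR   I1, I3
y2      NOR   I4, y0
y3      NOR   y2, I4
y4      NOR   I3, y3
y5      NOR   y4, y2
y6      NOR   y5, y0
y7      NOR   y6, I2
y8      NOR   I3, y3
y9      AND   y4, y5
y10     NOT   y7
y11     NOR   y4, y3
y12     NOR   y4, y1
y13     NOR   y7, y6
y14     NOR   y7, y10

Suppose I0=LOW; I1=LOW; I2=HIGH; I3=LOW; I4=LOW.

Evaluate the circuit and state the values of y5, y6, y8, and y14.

y0 = I0 NOR I2 = LOW NOR HIGH = LOW
y2 = I4 NOR y0 = LOW NOR LOW = HIGH
y3 = y2 NOR I4 = HIGH NOR LOW = LOW
y4 = I3 NOR y3 = LOW NOR LOW = HIGH
y5 = y4 NOR y2 = HIGH NOR HIGH = LOW
y6 = y5 NOR y0 = LOW NOR LOW = HIGH
y7 = y6 NOR I2 = HIGH NOR HIGH = LOW
y8 = I3 NOR y3 = LOW NOR LOW = HIGH
y10 = NOT y7 = NOT LOW = HIGH
y14 = y7 NOR y10 = LOW NOR HIGH = LOW

y5 = LOW, y6 = HIGH, y8 = HIGH, y14 = LOW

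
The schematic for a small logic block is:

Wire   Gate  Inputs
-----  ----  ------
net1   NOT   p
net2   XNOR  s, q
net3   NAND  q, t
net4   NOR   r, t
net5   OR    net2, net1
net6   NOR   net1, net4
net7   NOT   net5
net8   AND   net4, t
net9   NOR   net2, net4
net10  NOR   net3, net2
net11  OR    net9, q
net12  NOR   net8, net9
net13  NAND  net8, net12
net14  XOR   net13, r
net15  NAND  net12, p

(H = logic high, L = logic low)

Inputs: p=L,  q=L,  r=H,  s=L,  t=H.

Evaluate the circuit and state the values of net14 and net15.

net2 = s XNOR q = L XNOR L = H
net4 = r NOR t = H NOR H = L
net8 = net4 AND t = L AND H = L
net9 = net2 NOR net4 = H NOR L = L
net12 = net8 NOR net9 = L NOR L = H
net13 = net8 NAND net12 = L NAND H = H
net14 = net13 XOR r = H XOR H = L
net15 = net12 NAND p = H NAND L = H

net14 = L  net15 = H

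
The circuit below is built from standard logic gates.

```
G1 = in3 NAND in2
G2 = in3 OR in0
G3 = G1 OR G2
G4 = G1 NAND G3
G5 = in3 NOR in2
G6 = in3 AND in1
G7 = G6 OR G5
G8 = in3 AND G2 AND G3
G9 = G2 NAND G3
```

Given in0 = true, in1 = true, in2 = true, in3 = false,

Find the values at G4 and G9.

G4 = false; G9 = false

G1 = in3 NAND in2 = false NAND true = true
G2 = in3 OR in0 = false OR true = true
G3 = G1 OR G2 = true OR true = true
G4 = G1 NAND G3 = true NAND true = false
G9 = G2 NAND G3 = true NAND true = false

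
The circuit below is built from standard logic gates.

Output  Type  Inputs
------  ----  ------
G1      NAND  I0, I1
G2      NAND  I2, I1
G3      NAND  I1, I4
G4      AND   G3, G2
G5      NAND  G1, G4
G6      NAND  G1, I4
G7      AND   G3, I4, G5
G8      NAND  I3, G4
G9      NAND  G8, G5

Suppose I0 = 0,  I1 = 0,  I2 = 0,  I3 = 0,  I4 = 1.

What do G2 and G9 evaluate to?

G1 = I0 NAND I1 = 0 NAND 0 = 1
G2 = I2 NAND I1 = 0 NAND 0 = 1
G3 = I1 NAND I4 = 0 NAND 1 = 1
G4 = G3 AND G2 = 1 AND 1 = 1
G5 = G1 NAND G4 = 1 NAND 1 = 0
G8 = I3 NAND G4 = 0 NAND 1 = 1
G9 = G8 NAND G5 = 1 NAND 0 = 1

G2 = 1, G9 = 1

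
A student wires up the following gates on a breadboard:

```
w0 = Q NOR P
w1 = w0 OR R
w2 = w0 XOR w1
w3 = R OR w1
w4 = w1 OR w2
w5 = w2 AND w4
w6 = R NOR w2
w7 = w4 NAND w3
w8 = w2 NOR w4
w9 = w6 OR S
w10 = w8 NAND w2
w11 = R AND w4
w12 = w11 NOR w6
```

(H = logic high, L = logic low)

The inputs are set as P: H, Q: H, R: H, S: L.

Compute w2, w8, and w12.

w2 = H, w8 = L, w12 = L

w0 = Q NOR P = H NOR H = L
w1 = w0 OR R = L OR H = H
w2 = w0 XOR w1 = L XOR H = H
w4 = w1 OR w2 = H OR H = H
w6 = R NOR w2 = H NOR H = L
w8 = w2 NOR w4 = H NOR H = L
w11 = R AND w4 = H AND H = H
w12 = w11 NOR w6 = H NOR L = L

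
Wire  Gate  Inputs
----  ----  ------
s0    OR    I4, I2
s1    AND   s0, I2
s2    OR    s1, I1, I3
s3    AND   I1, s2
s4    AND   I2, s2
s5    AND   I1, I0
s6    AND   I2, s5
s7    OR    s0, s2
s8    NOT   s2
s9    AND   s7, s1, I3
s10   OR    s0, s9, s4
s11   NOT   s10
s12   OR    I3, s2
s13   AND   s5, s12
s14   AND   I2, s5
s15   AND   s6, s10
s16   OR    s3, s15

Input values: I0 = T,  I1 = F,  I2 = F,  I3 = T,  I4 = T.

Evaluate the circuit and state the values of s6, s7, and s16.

s0 = I4 OR I2 = T OR F = T
s1 = s0 AND I2 = T AND F = F
s2 = s1 OR I1 OR I3 = F OR F OR T = T
s3 = I1 AND s2 = F AND T = F
s4 = I2 AND s2 = F AND T = F
s5 = I1 AND I0 = F AND T = F
s6 = I2 AND s5 = F AND F = F
s7 = s0 OR s2 = T OR T = T
s9 = s7 AND s1 AND I3 = T AND F AND T = F
s10 = s0 OR s9 OR s4 = T OR F OR F = T
s15 = s6 AND s10 = F AND T = F
s16 = s3 OR s15 = F OR F = F

s6 = F, s7 = T, s16 = F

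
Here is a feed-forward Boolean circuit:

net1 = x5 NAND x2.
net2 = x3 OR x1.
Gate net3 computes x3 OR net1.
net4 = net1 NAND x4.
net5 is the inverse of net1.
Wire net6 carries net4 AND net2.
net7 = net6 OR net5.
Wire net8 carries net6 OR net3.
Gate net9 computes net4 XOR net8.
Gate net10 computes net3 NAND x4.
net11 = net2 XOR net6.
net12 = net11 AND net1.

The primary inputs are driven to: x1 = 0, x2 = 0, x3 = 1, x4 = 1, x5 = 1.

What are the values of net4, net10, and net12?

net4 = 0  net10 = 0  net12 = 1

net1 = x5 NAND x2 = 1 NAND 0 = 1
net2 = x3 OR x1 = 1 OR 0 = 1
net3 = x3 OR net1 = 1 OR 1 = 1
net4 = net1 NAND x4 = 1 NAND 1 = 0
net6 = net4 AND net2 = 0 AND 1 = 0
net10 = net3 NAND x4 = 1 NAND 1 = 0
net11 = net2 XOR net6 = 1 XOR 0 = 1
net12 = net11 AND net1 = 1 AND 1 = 1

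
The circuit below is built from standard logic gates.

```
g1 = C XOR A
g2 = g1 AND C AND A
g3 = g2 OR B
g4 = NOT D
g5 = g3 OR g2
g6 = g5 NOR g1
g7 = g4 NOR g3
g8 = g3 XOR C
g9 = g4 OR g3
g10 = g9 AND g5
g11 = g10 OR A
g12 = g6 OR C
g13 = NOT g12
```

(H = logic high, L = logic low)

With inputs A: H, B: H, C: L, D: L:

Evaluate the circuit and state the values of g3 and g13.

g3 = H, g13 = H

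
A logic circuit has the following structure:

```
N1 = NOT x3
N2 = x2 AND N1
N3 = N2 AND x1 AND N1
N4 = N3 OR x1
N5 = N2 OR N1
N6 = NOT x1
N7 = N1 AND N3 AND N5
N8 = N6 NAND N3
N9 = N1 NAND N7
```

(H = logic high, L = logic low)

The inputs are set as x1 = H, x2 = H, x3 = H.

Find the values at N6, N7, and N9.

N6 = L, N7 = L, N9 = H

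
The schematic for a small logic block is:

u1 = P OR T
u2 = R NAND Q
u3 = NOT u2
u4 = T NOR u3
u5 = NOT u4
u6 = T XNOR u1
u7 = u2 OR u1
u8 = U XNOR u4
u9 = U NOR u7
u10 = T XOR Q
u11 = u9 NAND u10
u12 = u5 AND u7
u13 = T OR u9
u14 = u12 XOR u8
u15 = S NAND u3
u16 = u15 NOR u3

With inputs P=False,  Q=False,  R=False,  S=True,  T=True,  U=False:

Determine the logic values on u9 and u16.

u9 = False, u16 = False

u1 = P OR T = False OR True = True
u2 = R NAND Q = False NAND False = True
u3 = NOT u2 = NOT True = False
u7 = u2 OR u1 = True OR True = True
u9 = U NOR u7 = False NOR True = False
u15 = S NAND u3 = True NAND False = True
u16 = u15 NOR u3 = True NOR False = False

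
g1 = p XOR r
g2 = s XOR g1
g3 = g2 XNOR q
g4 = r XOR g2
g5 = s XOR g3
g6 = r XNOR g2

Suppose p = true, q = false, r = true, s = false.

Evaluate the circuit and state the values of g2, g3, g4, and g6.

g2 = false, g3 = true, g4 = true, g6 = false

g1 = p XOR r = true XOR true = false
g2 = s XOR g1 = false XOR false = false
g3 = g2 XNOR q = false XNOR false = true
g4 = r XOR g2 = true XOR false = true
g6 = r XNOR g2 = true XNOR false = false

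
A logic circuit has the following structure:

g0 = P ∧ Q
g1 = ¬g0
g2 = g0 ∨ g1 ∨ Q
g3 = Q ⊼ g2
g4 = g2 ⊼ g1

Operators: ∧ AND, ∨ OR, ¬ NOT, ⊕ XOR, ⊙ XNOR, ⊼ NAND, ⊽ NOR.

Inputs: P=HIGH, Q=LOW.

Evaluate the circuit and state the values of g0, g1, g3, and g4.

g0 = P AND Q = HIGH AND LOW = LOW
g1 = NOT g0 = NOT LOW = HIGH
g2 = g0 OR g1 OR Q = LOW OR HIGH OR LOW = HIGH
g3 = Q NAND g2 = LOW NAND HIGH = HIGH
g4 = g2 NAND g1 = HIGH NAND HIGH = LOW

g0 = LOW; g1 = HIGH; g3 = HIGH; g4 = LOW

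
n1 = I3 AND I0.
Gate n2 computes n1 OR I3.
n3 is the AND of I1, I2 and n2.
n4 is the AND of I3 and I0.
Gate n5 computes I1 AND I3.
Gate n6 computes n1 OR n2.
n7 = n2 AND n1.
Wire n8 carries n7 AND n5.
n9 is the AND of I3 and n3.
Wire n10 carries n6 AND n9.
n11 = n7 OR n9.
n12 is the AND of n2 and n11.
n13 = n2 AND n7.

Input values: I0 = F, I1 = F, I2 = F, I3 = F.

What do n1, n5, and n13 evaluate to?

n1 = I3 AND I0 = F AND F = F
n2 = n1 OR I3 = F OR F = F
n5 = I1 AND I3 = F AND F = F
n7 = n2 AND n1 = F AND F = F
n13 = n2 AND n7 = F AND F = F

n1 = F, n5 = F, n13 = F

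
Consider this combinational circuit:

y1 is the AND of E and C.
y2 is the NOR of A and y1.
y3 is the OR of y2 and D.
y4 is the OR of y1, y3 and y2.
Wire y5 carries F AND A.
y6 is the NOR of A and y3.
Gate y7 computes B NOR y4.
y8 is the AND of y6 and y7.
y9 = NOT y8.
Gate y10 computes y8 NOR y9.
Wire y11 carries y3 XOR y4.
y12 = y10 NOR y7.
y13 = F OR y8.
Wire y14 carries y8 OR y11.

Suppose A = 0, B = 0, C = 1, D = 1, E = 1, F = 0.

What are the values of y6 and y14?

y6 = 0  y14 = 0

y1 = E AND C = 1 AND 1 = 1
y2 = A NOR y1 = 0 NOR 1 = 0
y3 = y2 OR D = 0 OR 1 = 1
y4 = y1 OR y3 OR y2 = 1 OR 1 OR 0 = 1
y6 = A NOR y3 = 0 NOR 1 = 0
y7 = B NOR y4 = 0 NOR 1 = 0
y8 = y6 AND y7 = 0 AND 0 = 0
y11 = y3 XOR y4 = 1 XOR 1 = 0
y14 = y8 OR y11 = 0 OR 0 = 0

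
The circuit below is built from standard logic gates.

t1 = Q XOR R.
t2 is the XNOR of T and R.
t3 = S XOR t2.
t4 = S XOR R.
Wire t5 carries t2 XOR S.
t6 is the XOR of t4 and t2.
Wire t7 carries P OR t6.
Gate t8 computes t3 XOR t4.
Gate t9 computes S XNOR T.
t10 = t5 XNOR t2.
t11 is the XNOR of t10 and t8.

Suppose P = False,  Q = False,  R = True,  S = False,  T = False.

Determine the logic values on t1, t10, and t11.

t1 = Q XOR R = False XOR True = True
t2 = T XNOR R = False XNOR True = False
t3 = S XOR t2 = False XOR False = False
t4 = S XOR R = False XOR True = True
t5 = t2 XOR S = False XOR False = False
t8 = t3 XOR t4 = False XOR True = True
t10 = t5 XNOR t2 = False XNOR False = True
t11 = t10 XNOR t8 = True XNOR True = True

t1 = True, t10 = True, t11 = True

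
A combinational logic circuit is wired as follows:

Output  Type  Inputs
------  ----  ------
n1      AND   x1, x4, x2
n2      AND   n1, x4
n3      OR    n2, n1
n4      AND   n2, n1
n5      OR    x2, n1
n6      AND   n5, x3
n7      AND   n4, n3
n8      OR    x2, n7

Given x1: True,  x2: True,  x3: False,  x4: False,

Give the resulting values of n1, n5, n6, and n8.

n1 = False  n5 = True  n6 = False  n8 = True

n1 = x1 AND x4 AND x2 = True AND False AND True = False
n2 = n1 AND x4 = False AND False = False
n3 = n2 OR n1 = False OR False = False
n4 = n2 AND n1 = False AND False = False
n5 = x2 OR n1 = True OR False = True
n6 = n5 AND x3 = True AND False = False
n7 = n4 AND n3 = False AND False = False
n8 = x2 OR n7 = True OR False = True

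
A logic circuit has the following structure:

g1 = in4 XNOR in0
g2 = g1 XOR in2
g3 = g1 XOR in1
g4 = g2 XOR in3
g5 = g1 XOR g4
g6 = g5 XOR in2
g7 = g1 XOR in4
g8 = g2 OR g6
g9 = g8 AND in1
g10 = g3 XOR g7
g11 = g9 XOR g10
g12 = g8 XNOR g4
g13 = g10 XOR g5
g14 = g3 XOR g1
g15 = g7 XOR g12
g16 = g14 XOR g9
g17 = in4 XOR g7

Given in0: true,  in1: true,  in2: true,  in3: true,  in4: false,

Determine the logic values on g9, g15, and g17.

g9 = true  g15 = false  g17 = false

g1 = in4 XNOR in0 = false XNOR true = false
g2 = g1 XOR in2 = false XOR true = true
g4 = g2 XOR in3 = true XOR true = false
g5 = g1 XOR g4 = false XOR false = false
g6 = g5 XOR in2 = false XOR true = true
g7 = g1 XOR in4 = false XOR false = false
g8 = g2 OR g6 = true OR true = true
g9 = g8 AND in1 = true AND true = true
g12 = g8 XNOR g4 = true XNOR false = false
g15 = g7 XOR g12 = false XOR false = false
g17 = in4 XOR g7 = false XOR false = false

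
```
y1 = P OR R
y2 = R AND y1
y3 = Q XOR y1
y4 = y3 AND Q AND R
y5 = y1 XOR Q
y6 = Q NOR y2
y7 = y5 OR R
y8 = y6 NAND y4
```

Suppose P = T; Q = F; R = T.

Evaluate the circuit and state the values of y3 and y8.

y1 = P OR R = T OR T = T
y2 = R AND y1 = T AND T = T
y3 = Q XOR y1 = F XOR T = T
y4 = y3 AND Q AND R = T AND F AND T = F
y6 = Q NOR y2 = F NOR T = F
y8 = y6 NAND y4 = F NAND F = T

y3 = T; y8 = T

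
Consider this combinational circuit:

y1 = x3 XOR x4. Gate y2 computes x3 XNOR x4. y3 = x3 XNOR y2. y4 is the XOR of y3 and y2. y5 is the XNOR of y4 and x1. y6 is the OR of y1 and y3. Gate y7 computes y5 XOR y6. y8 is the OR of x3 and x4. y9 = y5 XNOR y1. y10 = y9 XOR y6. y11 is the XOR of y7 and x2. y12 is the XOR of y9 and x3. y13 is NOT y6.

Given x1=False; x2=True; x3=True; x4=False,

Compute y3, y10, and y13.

y1 = x3 XOR x4 = True XOR False = True
y2 = x3 XNOR x4 = True XNOR False = False
y3 = x3 XNOR y2 = True XNOR False = False
y4 = y3 XOR y2 = False XOR False = False
y5 = y4 XNOR x1 = False XNOR False = True
y6 = y1 OR y3 = True OR False = True
y9 = y5 XNOR y1 = True XNOR True = True
y10 = y9 XOR y6 = True XOR True = False
y13 = NOT y6 = NOT True = False

y3 = False, y10 = False, y13 = False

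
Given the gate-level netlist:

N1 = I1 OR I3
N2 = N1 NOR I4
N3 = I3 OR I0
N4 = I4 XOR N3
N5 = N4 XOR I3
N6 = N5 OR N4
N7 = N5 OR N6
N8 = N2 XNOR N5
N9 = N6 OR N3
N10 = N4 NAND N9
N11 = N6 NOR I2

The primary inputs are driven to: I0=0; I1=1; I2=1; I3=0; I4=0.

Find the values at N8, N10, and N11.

N8 = 1, N10 = 1, N11 = 0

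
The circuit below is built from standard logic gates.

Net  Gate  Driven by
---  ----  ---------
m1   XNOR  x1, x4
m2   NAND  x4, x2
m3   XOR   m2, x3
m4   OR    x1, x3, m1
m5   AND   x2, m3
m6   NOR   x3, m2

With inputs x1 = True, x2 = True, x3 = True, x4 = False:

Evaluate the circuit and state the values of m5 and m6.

m2 = x4 NAND x2 = False NAND True = True
m3 = m2 XOR x3 = True XOR True = False
m5 = x2 AND m3 = True AND False = False
m6 = x3 NOR m2 = True NOR True = False

m5 = False, m6 = False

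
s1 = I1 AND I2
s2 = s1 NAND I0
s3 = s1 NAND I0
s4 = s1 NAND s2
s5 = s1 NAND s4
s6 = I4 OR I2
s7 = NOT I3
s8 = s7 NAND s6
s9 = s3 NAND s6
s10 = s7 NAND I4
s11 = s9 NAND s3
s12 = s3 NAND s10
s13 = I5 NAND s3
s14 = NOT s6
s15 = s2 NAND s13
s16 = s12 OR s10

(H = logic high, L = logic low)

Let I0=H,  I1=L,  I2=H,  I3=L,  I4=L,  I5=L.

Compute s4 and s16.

s4 = H, s16 = H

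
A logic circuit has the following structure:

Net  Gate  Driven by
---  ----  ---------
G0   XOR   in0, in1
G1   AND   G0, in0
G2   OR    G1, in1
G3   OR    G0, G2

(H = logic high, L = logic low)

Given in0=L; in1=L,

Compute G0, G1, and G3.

G0 = in0 XOR in1 = L XOR L = L
G1 = G0 AND in0 = L AND L = L
G2 = G1 OR in1 = L OR L = L
G3 = G0 OR G2 = L OR L = L

G0 = L, G1 = L, G3 = L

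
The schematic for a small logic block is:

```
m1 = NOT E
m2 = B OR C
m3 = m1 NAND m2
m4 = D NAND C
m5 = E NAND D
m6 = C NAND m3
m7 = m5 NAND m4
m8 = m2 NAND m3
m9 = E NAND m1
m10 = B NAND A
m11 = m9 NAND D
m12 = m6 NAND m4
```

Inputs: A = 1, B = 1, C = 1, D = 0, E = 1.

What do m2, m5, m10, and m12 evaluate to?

m2 = 1, m5 = 1, m10 = 0, m12 = 1

m1 = NOT E = NOT 1 = 0
m2 = B OR C = 1 OR 1 = 1
m3 = m1 NAND m2 = 0 NAND 1 = 1
m4 = D NAND C = 0 NAND 1 = 1
m5 = E NAND D = 1 NAND 0 = 1
m6 = C NAND m3 = 1 NAND 1 = 0
m10 = B NAND A = 1 NAND 1 = 0
m12 = m6 NAND m4 = 0 NAND 1 = 1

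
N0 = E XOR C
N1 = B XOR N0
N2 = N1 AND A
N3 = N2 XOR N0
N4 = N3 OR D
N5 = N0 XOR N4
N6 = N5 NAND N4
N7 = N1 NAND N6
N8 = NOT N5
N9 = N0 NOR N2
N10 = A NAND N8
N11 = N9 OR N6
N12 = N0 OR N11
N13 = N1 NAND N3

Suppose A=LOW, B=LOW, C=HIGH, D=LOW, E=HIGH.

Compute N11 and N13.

N0 = E XOR C = HIGH XOR HIGH = LOW
N1 = B XOR N0 = LOW XOR LOW = LOW
N2 = N1 AND A = LOW AND LOW = LOW
N3 = N2 XOR N0 = LOW XOR LOW = LOW
N4 = N3 OR D = LOW OR LOW = LOW
N5 = N0 XOR N4 = LOW XOR LOW = LOW
N6 = N5 NAND N4 = LOW NAND LOW = HIGH
N9 = N0 NOR N2 = LOW NOR LOW = HIGH
N11 = N9 OR N6 = HIGH OR HIGH = HIGH
N13 = N1 NAND N3 = LOW NAND LOW = HIGH

N11 = HIGH; N13 = HIGH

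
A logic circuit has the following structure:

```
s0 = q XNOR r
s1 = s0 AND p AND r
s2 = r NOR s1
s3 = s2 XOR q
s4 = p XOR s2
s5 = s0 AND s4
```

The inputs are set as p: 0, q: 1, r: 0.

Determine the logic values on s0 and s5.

s0 = q XNOR r = 1 XNOR 0 = 0
s1 = s0 AND p AND r = 0 AND 0 AND 0 = 0
s2 = r NOR s1 = 0 NOR 0 = 1
s4 = p XOR s2 = 0 XOR 1 = 1
s5 = s0 AND s4 = 0 AND 1 = 0

s0 = 0, s5 = 0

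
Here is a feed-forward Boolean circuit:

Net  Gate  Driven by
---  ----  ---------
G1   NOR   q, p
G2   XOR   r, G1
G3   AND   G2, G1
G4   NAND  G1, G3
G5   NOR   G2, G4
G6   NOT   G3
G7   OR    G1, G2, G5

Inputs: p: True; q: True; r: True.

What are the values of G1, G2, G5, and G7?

G1 = False; G2 = True; G5 = False; G7 = True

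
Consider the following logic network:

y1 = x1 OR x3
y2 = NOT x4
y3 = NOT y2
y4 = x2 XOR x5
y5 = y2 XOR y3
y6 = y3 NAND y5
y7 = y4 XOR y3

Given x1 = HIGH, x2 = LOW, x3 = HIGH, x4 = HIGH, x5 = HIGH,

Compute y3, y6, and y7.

y2 = NOT x4 = NOT HIGH = LOW
y3 = NOT y2 = NOT LOW = HIGH
y4 = x2 XOR x5 = LOW XOR HIGH = HIGH
y5 = y2 XOR y3 = LOW XOR HIGH = HIGH
y6 = y3 NAND y5 = HIGH NAND HIGH = LOW
y7 = y4 XOR y3 = HIGH XOR HIGH = LOW

y3 = HIGH, y6 = LOW, y7 = LOW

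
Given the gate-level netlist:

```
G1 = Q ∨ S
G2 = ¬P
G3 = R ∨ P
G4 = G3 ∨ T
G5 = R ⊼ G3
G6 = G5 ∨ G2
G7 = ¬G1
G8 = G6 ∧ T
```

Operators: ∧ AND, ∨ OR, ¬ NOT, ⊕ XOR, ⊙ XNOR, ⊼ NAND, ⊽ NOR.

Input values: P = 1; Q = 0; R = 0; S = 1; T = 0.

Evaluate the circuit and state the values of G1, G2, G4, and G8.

G1 = Q OR S = 0 OR 1 = 1
G2 = NOT P = NOT 1 = 0
G3 = R OR P = 0 OR 1 = 1
G4 = G3 OR T = 1 OR 0 = 1
G5 = R NAND G3 = 0 NAND 1 = 1
G6 = G5 OR G2 = 1 OR 0 = 1
G8 = G6 AND T = 1 AND 0 = 0

G1 = 1, G2 = 0, G4 = 1, G8 = 0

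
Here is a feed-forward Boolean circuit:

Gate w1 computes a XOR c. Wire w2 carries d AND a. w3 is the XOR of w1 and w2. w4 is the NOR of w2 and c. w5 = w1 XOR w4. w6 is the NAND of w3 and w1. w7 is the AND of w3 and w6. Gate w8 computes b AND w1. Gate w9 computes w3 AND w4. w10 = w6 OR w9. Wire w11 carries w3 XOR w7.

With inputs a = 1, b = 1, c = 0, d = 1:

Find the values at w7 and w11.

w1 = a XOR c = 1 XOR 0 = 1
w2 = d AND a = 1 AND 1 = 1
w3 = w1 XOR w2 = 1 XOR 1 = 0
w6 = w3 NAND w1 = 0 NAND 1 = 1
w7 = w3 AND w6 = 0 AND 1 = 0
w11 = w3 XOR w7 = 0 XOR 0 = 0

w7 = 0; w11 = 0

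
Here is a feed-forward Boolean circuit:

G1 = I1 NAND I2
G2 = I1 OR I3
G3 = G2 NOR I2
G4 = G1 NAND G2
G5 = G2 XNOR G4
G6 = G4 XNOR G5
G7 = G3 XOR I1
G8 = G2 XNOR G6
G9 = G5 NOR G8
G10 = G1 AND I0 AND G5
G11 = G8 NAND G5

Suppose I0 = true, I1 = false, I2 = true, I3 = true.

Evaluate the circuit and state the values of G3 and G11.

G3 = false, G11 = true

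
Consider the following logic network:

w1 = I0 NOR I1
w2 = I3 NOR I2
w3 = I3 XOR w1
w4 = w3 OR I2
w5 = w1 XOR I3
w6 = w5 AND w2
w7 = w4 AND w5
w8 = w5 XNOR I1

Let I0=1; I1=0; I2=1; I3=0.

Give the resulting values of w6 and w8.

w6 = 0, w8 = 1

w1 = I0 NOR I1 = 1 NOR 0 = 0
w2 = I3 NOR I2 = 0 NOR 1 = 0
w5 = w1 XOR I3 = 0 XOR 0 = 0
w6 = w5 AND w2 = 0 AND 0 = 0
w8 = w5 XNOR I1 = 0 XNOR 0 = 1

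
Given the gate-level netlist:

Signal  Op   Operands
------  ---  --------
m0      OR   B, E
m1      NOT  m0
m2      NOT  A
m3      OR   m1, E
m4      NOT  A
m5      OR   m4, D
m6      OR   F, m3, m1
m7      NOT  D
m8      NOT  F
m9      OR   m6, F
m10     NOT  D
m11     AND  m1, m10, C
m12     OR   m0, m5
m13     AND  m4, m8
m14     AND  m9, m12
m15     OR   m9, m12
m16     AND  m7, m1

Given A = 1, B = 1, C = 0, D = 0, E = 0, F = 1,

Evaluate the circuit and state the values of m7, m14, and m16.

m7 = 1  m14 = 1  m16 = 0

m0 = B OR E = 1 OR 0 = 1
m1 = NOT m0 = NOT 1 = 0
m3 = m1 OR E = 0 OR 0 = 0
m4 = NOT A = NOT 1 = 0
m5 = m4 OR D = 0 OR 0 = 0
m6 = F OR m3 OR m1 = 1 OR 0 OR 0 = 1
m7 = NOT D = NOT 0 = 1
m9 = m6 OR F = 1 OR 1 = 1
m12 = m0 OR m5 = 1 OR 0 = 1
m14 = m9 AND m12 = 1 AND 1 = 1
m16 = m7 AND m1 = 1 AND 0 = 0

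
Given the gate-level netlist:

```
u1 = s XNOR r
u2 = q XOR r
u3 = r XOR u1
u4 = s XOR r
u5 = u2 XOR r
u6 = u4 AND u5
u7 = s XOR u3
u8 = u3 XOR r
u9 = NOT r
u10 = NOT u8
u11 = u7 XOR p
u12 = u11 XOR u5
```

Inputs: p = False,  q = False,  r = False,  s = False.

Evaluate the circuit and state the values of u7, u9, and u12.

u1 = s XNOR r = False XNOR False = True
u2 = q XOR r = False XOR False = False
u3 = r XOR u1 = False XOR True = True
u5 = u2 XOR r = False XOR False = False
u7 = s XOR u3 = False XOR True = True
u9 = NOT r = NOT False = True
u11 = u7 XOR p = True XOR False = True
u12 = u11 XOR u5 = True XOR False = True

u7 = True; u9 = True; u12 = True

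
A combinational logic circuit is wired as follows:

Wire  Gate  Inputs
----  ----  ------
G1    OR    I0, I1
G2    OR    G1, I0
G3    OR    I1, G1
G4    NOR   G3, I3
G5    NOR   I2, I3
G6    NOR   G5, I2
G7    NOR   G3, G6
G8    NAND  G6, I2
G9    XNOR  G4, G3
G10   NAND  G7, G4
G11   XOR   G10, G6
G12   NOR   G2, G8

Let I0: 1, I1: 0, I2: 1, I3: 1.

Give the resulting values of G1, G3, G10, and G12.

G1 = 1, G3 = 1, G10 = 1, G12 = 0

G1 = I0 OR I1 = 1 OR 0 = 1
G2 = G1 OR I0 = 1 OR 1 = 1
G3 = I1 OR G1 = 0 OR 1 = 1
G4 = G3 NOR I3 = 1 NOR 1 = 0
G5 = I2 NOR I3 = 1 NOR 1 = 0
G6 = G5 NOR I2 = 0 NOR 1 = 0
G7 = G3 NOR G6 = 1 NOR 0 = 0
G8 = G6 NAND I2 = 0 NAND 1 = 1
G10 = G7 NAND G4 = 0 NAND 0 = 1
G12 = G2 NOR G8 = 1 NOR 1 = 0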